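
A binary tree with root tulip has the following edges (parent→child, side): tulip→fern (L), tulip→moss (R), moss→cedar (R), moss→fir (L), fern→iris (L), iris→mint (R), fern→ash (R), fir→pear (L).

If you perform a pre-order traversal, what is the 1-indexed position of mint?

4

Pre-order visits the node, then its left subtree, then its right subtree.
Visit tulip.
At tulip: go left to fern.
  Visit fern.
  At fern: go left to iris.
    Visit iris.
    At iris: no left child.
    At iris: go right to mint.
      mint is a leaf — visit mint.
  At fern: go right to ash.
    ash is a leaf — visit ash.
At tulip: go right to moss.
  Visit moss.
  At moss: go left to fir.
    Visit fir.
    At fir: go left to pear.
      pear is a leaf — visit pear.
    At fir: no right child.
  At moss: go right to cedar.
    cedar is a leaf — visit cedar.
Full pre-order sequence: tulip, fern, iris, mint, ash, moss, fir, pear, cedar.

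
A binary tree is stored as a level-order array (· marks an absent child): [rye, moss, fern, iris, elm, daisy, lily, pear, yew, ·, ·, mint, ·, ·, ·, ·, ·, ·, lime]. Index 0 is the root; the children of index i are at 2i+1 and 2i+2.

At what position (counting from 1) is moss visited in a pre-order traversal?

2

Pre-order visits the node, then its left subtree, then its right subtree.
Visit rye.
At rye: go left to moss.
  Visit moss.
  At moss: go left to iris.
    Visit iris.
    At iris: go left to pear.
      pear is a leaf — visit pear.
    At iris: go right to yew.
      Visit yew.
      At yew: no left child.
      At yew: go right to lime.
        lime is a leaf — visit lime.
  At moss: go right to elm.
    elm is a leaf — visit elm.
At rye: go right to fern.
  Visit fern.
  At fern: go left to daisy.
    Visit daisy.
    At daisy: go left to mint.
      mint is a leaf — visit mint.
    At daisy: no right child.
  At fern: go right to lily.
    lily is a leaf — visit lily.
Full pre-order sequence: rye, moss, iris, pear, yew, lime, elm, fern, daisy, mint, lily.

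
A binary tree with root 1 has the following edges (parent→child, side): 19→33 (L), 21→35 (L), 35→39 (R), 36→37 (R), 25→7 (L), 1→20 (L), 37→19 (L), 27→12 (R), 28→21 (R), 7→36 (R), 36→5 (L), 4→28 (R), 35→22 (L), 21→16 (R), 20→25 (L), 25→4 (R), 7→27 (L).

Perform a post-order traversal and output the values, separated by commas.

12, 27, 5, 33, 19, 37, 36, 7, 22, 39, 35, 16, 21, 28, 4, 25, 20, 1

Post-order visits the left subtree, then the right subtree, then the node.
At 1: go left to 20.
  At 20: go left to 25.
    At 25: go left to 7.
      At 7: go left to 27.
        At 27: no left child.
        At 27: go right to 12.
          12 is a leaf — visit 12.
        Visit 27.
      At 7: go right to 36.
        At 36: go left to 5.
          5 is a leaf — visit 5.
        At 36: go right to 37.
          At 37: go left to 19.
            At 19: go left to 33.
              33 is a leaf — visit 33.
            At 19: no right child.
            Visit 19.
          At 37: no right child.
          Visit 37.
        Visit 36.
      Visit 7.
    At 25: go right to 4.
      At 4: no left child.
      At 4: go right to 28.
        At 28: no left child.
        At 28: go right to 21.
          At 21: go left to 35.
            At 35: go left to 22.
              22 is a leaf — visit 22.
            At 35: go right to 39.
              39 is a leaf — visit 39.
            Visit 35.
          At 21: go right to 16.
            16 is a leaf — visit 16.
          Visit 21.
        Visit 28.
      Visit 4.
    Visit 25.
  At 20: no right child.
  Visit 20.
At 1: no right child.
Visit 1.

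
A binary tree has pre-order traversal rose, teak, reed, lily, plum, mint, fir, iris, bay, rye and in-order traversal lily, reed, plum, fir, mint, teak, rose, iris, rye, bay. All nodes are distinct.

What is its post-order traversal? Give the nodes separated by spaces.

The first element of pre-order is the root; it splits in-order into left and right subtrees.
Root rose: left subtree has 6 nodes {lily, reed, plum, fir, mint, teak}, right has 3 {iris, rye, bay}.
  Root teak: left subtree has 5 nodes {lily, reed, plum, fir, mint}, right has 0 { }.
    Root reed: left subtree has 1 node {lily}, right has 3 {plum, fir, mint}.
      Root plum: left subtree has 0 nodes { }, right has 2 {fir, mint}.
        Root mint: left subtree has 1 node {fir}, right has 0 { }.
  Root iris: left subtree has 0 nodes { }, right has 2 {rye, bay}.
    Root bay: left subtree has 1 node {rye}, right has 0 { }.

lily fir mint plum reed teak rye bay iris rose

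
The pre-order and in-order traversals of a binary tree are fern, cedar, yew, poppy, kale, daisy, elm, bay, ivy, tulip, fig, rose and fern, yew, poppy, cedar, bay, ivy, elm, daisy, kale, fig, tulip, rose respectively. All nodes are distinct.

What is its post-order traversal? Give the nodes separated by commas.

poppy, yew, ivy, bay, elm, daisy, fig, rose, tulip, kale, cedar, fern

The first element of pre-order is the root; it splits in-order into left and right subtrees.
Root fern: left subtree has 0 nodes { }, right has 11 {yew, poppy, cedar, bay, ivy, elm, daisy, kale, fig, tulip, rose}.
  Root cedar: left subtree has 2 nodes {yew, poppy}, right has 8 {bay, ivy, elm, daisy, kale, fig, tulip, rose}.
    Root yew: left subtree has 0 nodes { }, right has 1 {poppy}.
    Root kale: left subtree has 4 nodes {bay, ivy, elm, daisy}, right has 3 {fig, tulip, rose}.
      Root daisy: left subtree has 3 nodes {bay, ivy, elm}, right has 0 { }.
        Root elm: left subtree has 2 nodes {bay, ivy}, right has 0 { }.
          Root bay: left subtree has 0 nodes { }, right has 1 {ivy}.
      Root tulip: left subtree has 1 node {fig}, right has 1 {rose}.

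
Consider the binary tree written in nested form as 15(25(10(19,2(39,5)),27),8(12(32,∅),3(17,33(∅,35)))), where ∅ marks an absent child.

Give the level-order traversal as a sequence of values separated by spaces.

15 25 8 10 27 12 3 19 2 32 17 33 39 5 35

Level-order visits nodes level by level from the root, left to right within each level.
Level 0: 15
Level 1: 25, 8
Level 2: 10, 27, 12, 3
Level 3: 19, 2, 32, 17, 33
Level 4: 39, 5, 35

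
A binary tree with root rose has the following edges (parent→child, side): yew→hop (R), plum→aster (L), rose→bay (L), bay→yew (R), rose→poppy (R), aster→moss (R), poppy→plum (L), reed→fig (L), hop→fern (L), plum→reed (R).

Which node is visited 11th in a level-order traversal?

Level-order visits nodes level by level from the root, left to right within each level.
Level 0: rose
Level 1: bay, poppy
Level 2: yew, plum
Level 3: hop, aster, reed
Level 4: fern, moss, fig
Full level-order sequence: rose, bay, poppy, yew, plum, hop, aster, reed, fern, moss, fig.

fig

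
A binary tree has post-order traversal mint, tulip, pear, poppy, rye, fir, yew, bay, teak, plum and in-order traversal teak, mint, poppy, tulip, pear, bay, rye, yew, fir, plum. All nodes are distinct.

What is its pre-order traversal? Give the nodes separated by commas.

The last element of post-order is the root; it splits in-order into left and right subtrees.
Root plum: left subtree has 9 nodes {teak, mint, poppy, tulip, pear, bay, rye, yew, fir}, right has 0 { }.
  Root teak: left subtree has 0 nodes { }, right has 8 {mint, poppy, tulip, pear, bay, rye, yew, fir}.
    Root bay: left subtree has 4 nodes {mint, poppy, tulip, pear}, right has 3 {rye, yew, fir}.
      Root poppy: left subtree has 1 node {mint}, right has 2 {tulip, pear}.
        Root pear: left subtree has 1 node {tulip}, right has 0 { }.
      Root yew: left subtree has 1 node {rye}, right has 1 {fir}.

plum, teak, bay, poppy, mint, pear, tulip, yew, rye, fir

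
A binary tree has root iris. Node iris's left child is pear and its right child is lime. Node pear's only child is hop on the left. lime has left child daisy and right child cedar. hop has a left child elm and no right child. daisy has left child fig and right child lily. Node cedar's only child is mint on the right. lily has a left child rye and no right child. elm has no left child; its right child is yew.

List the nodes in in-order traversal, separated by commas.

elm, yew, hop, pear, iris, fig, daisy, rye, lily, lime, cedar, mint

In-order visits the left subtree, then the node, then the right subtree.
At iris: go left to pear.
  At pear: go left to hop.
    At hop: go left to elm.
      At elm: no left child.
      Visit elm.
      At elm: go right to yew.
        yew is a leaf — visit yew.
    Visit hop.
    At hop: no right child.
  Visit pear.
  At pear: no right child.
Visit iris.
At iris: go right to lime.
  At lime: go left to daisy.
    At daisy: go left to fig.
      fig is a leaf — visit fig.
    Visit daisy.
    At daisy: go right to lily.
      At lily: go left to rye.
        rye is a leaf — visit rye.
      Visit lily.
      At lily: no right child.
  Visit lime.
  At lime: go right to cedar.
    At cedar: no left child.
    Visit cedar.
    At cedar: go right to mint.
      mint is a leaf — visit mint.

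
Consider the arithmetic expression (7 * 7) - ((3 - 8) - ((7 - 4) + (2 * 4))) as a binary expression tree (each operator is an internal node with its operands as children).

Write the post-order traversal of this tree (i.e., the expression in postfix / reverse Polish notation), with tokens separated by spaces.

7 7 * 3 8 - 7 4 - 2 4 * + - -

Post-order on an expression tree gives postfix notation: for each operator, emit left operand, right operand, then the operator.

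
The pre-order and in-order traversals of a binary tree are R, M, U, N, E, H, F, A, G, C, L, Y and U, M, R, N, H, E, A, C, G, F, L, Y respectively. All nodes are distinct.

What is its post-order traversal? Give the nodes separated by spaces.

The first element of pre-order is the root; it splits in-order into left and right subtrees.
Root R: left subtree has 2 nodes {U, M}, right has 9 {N, H, E, A, C, G, F, L, Y}.
  Root M: left subtree has 1 node {U}, right has 0 { }.
  Root N: left subtree has 0 nodes { }, right has 8 {H, E, A, C, G, F, L, Y}.
    Root E: left subtree has 1 node {H}, right has 6 {A, C, G, F, L, Y}.
      Root F: left subtree has 3 nodes {A, C, G}, right has 2 {L, Y}.
        Root A: left subtree has 0 nodes { }, right has 2 {C, G}.
          Root G: left subtree has 1 node {C}, right has 0 { }.
        Root L: left subtree has 0 nodes { }, right has 1 {Y}.

U M H C G A Y L F E N R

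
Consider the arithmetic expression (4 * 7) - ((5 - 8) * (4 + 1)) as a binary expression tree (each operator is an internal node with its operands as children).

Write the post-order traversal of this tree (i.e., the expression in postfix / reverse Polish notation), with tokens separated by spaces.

Post-order on an expression tree gives postfix notation: for each operator, emit left operand, right operand, then the operator.

4 7 * 5 8 - 4 1 + * -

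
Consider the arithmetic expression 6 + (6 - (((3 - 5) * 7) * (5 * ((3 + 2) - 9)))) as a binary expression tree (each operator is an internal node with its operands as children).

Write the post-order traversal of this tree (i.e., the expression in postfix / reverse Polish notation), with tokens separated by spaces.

Post-order on an expression tree gives postfix notation: for each operator, emit left operand, right operand, then the operator.

6 6 3 5 - 7 * 5 3 2 + 9 - * * - +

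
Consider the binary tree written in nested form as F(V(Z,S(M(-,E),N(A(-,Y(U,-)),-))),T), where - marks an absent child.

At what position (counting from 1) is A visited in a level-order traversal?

Level-order visits nodes level by level from the root, left to right within each level.
Level 0: F
Level 1: V, T
Level 2: Z, S
Level 3: M, N
Level 4: E, A
Level 5: Y
Level 6: U
Full level-order sequence: F, V, T, Z, S, M, N, E, A, Y, U.

9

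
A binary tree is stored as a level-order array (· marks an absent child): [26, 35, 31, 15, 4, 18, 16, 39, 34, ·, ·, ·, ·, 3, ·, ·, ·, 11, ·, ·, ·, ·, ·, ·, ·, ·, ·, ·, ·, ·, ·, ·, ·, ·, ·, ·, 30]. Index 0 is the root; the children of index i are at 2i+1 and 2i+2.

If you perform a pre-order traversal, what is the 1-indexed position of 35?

2

Pre-order visits the node, then its left subtree, then its right subtree.
Visit 26.
At 26: go left to 35.
  Visit 35.
  At 35: go left to 15.
    Visit 15.
    At 15: go left to 39.
      39 is a leaf — visit 39.
    At 15: go right to 34.
      Visit 34.
      At 34: go left to 11.
        Visit 11.
        At 11: no left child.
        At 11: go right to 30.
          30 is a leaf — visit 30.
      At 34: no right child.
  At 35: go right to 4.
    4 is a leaf — visit 4.
At 26: go right to 31.
  Visit 31.
  At 31: go left to 18.
    18 is a leaf — visit 18.
  At 31: go right to 16.
    Visit 16.
    At 16: go left to 3.
      3 is a leaf — visit 3.
    At 16: no right child.
Full pre-order sequence: 26, 35, 15, 39, 34, 11, 30, 4, 31, 18, 16, 3.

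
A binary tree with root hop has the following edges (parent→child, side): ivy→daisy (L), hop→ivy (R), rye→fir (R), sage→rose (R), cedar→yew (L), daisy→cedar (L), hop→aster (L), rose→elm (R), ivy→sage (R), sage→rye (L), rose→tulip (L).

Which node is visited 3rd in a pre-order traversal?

ivy

Pre-order visits the node, then its left subtree, then its right subtree.
Visit hop.
At hop: go left to aster.
  aster is a leaf — visit aster.
At hop: go right to ivy.
  Visit ivy.
  At ivy: go left to daisy.
    Visit daisy.
    At daisy: go left to cedar.
      Visit cedar.
      At cedar: go left to yew.
        yew is a leaf — visit yew.
      At cedar: no right child.
    At daisy: no right child.
  At ivy: go right to sage.
    Visit sage.
    At sage: go left to rye.
      Visit rye.
      At rye: no left child.
      At rye: go right to fir.
        fir is a leaf — visit fir.
    At sage: go right to rose.
      Visit rose.
      At rose: go left to tulip.
        tulip is a leaf — visit tulip.
      At rose: go right to elm.
        elm is a leaf — visit elm.
Full pre-order sequence: hop, aster, ivy, daisy, cedar, yew, sage, rye, fir, rose, tulip, elm.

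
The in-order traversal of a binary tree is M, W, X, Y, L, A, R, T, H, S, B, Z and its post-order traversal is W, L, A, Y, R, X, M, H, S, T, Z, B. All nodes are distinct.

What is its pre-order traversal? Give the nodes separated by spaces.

B T M X W R Y A L S H Z

The last element of post-order is the root; it splits in-order into left and right subtrees.
Root B: left subtree has 10 nodes {M, W, X, Y, L, A, R, T, H, S}, right has 1 {Z}.
  Root T: left subtree has 7 nodes {M, W, X, Y, L, A, R}, right has 2 {H, S}.
    Root M: left subtree has 0 nodes { }, right has 6 {W, X, Y, L, A, R}.
      Root X: left subtree has 1 node {W}, right has 4 {Y, L, A, R}.
        Root R: left subtree has 3 nodes {Y, L, A}, right has 0 { }.
          Root Y: left subtree has 0 nodes { }, right has 2 {L, A}.
            Root A: left subtree has 1 node {L}, right has 0 { }.
    Root S: left subtree has 1 node {H}, right has 0 { }.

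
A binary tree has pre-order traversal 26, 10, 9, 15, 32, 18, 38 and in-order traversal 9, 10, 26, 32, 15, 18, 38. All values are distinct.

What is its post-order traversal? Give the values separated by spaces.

The first element of pre-order is the root; it splits in-order into left and right subtrees.
Root 26: left subtree has 2 nodes {9, 10}, right has 4 {32, 15, 18, 38}.
  Root 10: left subtree has 1 node {9}, right has 0 { }.
  Root 15: left subtree has 1 node {32}, right has 2 {18, 38}.
    Root 18: left subtree has 0 nodes { }, right has 1 {38}.

9 10 32 38 18 15 26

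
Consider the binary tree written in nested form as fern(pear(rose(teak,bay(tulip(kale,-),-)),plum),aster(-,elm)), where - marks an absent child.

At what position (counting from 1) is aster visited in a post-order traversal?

9

Post-order visits the left subtree, then the right subtree, then the node.
At fern: go left to pear.
  At pear: go left to rose.
    At rose: go left to teak.
      teak is a leaf — visit teak.
    At rose: go right to bay.
      At bay: go left to tulip.
        At tulip: go left to kale.
          kale is a leaf — visit kale.
        At tulip: no right child.
        Visit tulip.
      At bay: no right child.
      Visit bay.
    Visit rose.
  At pear: go right to plum.
    plum is a leaf — visit plum.
  Visit pear.
At fern: go right to aster.
  At aster: no left child.
  At aster: go right to elm.
    elm is a leaf — visit elm.
  Visit aster.
Visit fern.
Full post-order sequence: teak, kale, tulip, bay, rose, plum, pear, elm, aster, fern.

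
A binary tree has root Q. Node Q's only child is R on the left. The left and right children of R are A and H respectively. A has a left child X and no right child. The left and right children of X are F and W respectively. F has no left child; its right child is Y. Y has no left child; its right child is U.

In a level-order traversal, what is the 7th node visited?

W

Level-order visits nodes level by level from the root, left to right within each level.
Level 0: Q
Level 1: R
Level 2: A, H
Level 3: X
Level 4: F, W
Level 5: Y
Level 6: U
Full level-order sequence: Q, R, A, H, X, F, W, Y, U.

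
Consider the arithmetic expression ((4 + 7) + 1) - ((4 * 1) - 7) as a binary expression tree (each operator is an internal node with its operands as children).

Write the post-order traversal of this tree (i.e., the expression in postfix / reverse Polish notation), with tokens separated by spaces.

4 7 + 1 + 4 1 * 7 - -

Post-order on an expression tree gives postfix notation: for each operator, emit left operand, right operand, then the operator.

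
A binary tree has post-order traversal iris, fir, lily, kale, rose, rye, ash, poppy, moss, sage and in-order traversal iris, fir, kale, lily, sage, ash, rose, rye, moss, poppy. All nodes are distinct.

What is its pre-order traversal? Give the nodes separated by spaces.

sage kale fir iris lily moss ash rye rose poppy

The last element of post-order is the root; it splits in-order into left and right subtrees.
Root sage: left subtree has 4 nodes {iris, fir, kale, lily}, right has 5 {ash, rose, rye, moss, poppy}.
  Root kale: left subtree has 2 nodes {iris, fir}, right has 1 {lily}.
    Root fir: left subtree has 1 node {iris}, right has 0 { }.
  Root moss: left subtree has 3 nodes {ash, rose, rye}, right has 1 {poppy}.
    Root ash: left subtree has 0 nodes { }, right has 2 {rose, rye}.
      Root rye: left subtree has 1 node {rose}, right has 0 { }.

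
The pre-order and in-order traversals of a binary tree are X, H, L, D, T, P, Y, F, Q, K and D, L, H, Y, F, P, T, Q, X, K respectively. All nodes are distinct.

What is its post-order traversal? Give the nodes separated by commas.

D, L, F, Y, P, Q, T, H, K, X

The first element of pre-order is the root; it splits in-order into left and right subtrees.
Root X: left subtree has 8 nodes {D, L, H, Y, F, P, T, Q}, right has 1 {K}.
  Root H: left subtree has 2 nodes {D, L}, right has 5 {Y, F, P, T, Q}.
    Root L: left subtree has 1 node {D}, right has 0 { }.
    Root T: left subtree has 3 nodes {Y, F, P}, right has 1 {Q}.
      Root P: left subtree has 2 nodes {Y, F}, right has 0 { }.
        Root Y: left subtree has 0 nodes { }, right has 1 {F}.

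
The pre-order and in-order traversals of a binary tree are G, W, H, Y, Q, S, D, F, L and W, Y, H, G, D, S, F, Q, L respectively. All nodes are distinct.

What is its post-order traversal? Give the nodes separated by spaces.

Y H W D F S L Q G

The first element of pre-order is the root; it splits in-order into left and right subtrees.
Root G: left subtree has 3 nodes {W, Y, H}, right has 5 {D, S, F, Q, L}.
  Root W: left subtree has 0 nodes { }, right has 2 {Y, H}.
    Root H: left subtree has 1 node {Y}, right has 0 { }.
  Root Q: left subtree has 3 nodes {D, S, F}, right has 1 {L}.
    Root S: left subtree has 1 node {D}, right has 1 {F}.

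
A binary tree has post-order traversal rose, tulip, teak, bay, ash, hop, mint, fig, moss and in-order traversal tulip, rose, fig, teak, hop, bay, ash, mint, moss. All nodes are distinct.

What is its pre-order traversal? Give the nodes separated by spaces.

moss fig tulip rose mint hop teak ash bay

The last element of post-order is the root; it splits in-order into left and right subtrees.
Root moss: left subtree has 8 nodes {tulip, rose, fig, teak, hop, bay, ash, mint}, right has 0 { }.
  Root fig: left subtree has 2 nodes {tulip, rose}, right has 5 {teak, hop, bay, ash, mint}.
    Root tulip: left subtree has 0 nodes { }, right has 1 {rose}.
    Root mint: left subtree has 4 nodes {teak, hop, bay, ash}, right has 0 { }.
      Root hop: left subtree has 1 node {teak}, right has 2 {bay, ash}.
        Root ash: left subtree has 1 node {bay}, right has 0 { }.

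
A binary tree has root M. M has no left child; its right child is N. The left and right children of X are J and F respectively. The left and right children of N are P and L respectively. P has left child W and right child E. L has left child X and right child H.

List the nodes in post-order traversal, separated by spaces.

Post-order visits the left subtree, then the right subtree, then the node.
At M: no left child.
At M: go right to N.
  At N: go left to P.
    At P: go left to W.
      W is a leaf — visit W.
    At P: go right to E.
      E is a leaf — visit E.
    Visit P.
  At N: go right to L.
    At L: go left to X.
      At X: go left to J.
        J is a leaf — visit J.
      At X: go right to F.
        F is a leaf — visit F.
      Visit X.
    At L: go right to H.
      H is a leaf — visit H.
    Visit L.
  Visit N.
Visit M.

W E P J F X H L N M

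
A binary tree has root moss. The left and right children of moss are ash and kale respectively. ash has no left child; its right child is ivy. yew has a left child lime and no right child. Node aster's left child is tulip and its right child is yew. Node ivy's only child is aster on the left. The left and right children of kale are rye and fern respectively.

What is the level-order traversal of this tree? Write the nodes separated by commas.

moss, ash, kale, ivy, rye, fern, aster, tulip, yew, lime

Level-order visits nodes level by level from the root, left to right within each level.
Level 0: moss
Level 1: ash, kale
Level 2: ivy, rye, fern
Level 3: aster
Level 4: tulip, yew
Level 5: lime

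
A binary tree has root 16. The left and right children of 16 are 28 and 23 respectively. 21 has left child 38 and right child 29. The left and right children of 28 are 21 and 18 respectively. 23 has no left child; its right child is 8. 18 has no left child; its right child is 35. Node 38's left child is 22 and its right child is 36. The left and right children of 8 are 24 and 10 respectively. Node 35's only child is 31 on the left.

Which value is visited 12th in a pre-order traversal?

Pre-order visits the node, then its left subtree, then its right subtree.
Visit 16.
At 16: go left to 28.
  Visit 28.
  At 28: go left to 21.
    Visit 21.
    At 21: go left to 38.
      Visit 38.
      At 38: go left to 22.
        22 is a leaf — visit 22.
      At 38: go right to 36.
        36 is a leaf — visit 36.
    At 21: go right to 29.
      29 is a leaf — visit 29.
  At 28: go right to 18.
    Visit 18.
    At 18: no left child.
    At 18: go right to 35.
      Visit 35.
      At 35: go left to 31.
        31 is a leaf — visit 31.
      At 35: no right child.
At 16: go right to 23.
  Visit 23.
  At 23: no left child.
  At 23: go right to 8.
    Visit 8.
    At 8: go left to 24.
      24 is a leaf — visit 24.
    At 8: go right to 10.
      10 is a leaf — visit 10.
Full pre-order sequence: 16, 28, 21, 38, 22, 36, 29, 18, 35, 31, 23, 8, 24, 10.

8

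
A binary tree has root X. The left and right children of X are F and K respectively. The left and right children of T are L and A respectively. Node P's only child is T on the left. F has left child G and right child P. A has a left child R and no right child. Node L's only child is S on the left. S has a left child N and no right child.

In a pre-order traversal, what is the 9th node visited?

Pre-order visits the node, then its left subtree, then its right subtree.
Visit X.
At X: go left to F.
  Visit F.
  At F: go left to G.
    G is a leaf — visit G.
  At F: go right to P.
    Visit P.
    At P: go left to T.
      Visit T.
      At T: go left to L.
        Visit L.
        At L: go left to S.
          Visit S.
          At S: go left to N.
            N is a leaf — visit N.
          At S: no right child.
        At L: no right child.
      At T: go right to A.
        Visit A.
        At A: go left to R.
          R is a leaf — visit R.
        At A: no right child.
    At P: no right child.
At X: go right to K.
  K is a leaf — visit K.
Full pre-order sequence: X, F, G, P, T, L, S, N, A, R, K.

A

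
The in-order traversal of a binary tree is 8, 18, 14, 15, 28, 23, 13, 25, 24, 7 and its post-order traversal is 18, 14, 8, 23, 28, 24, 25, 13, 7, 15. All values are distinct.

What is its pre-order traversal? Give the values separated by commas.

15, 8, 14, 18, 7, 13, 28, 23, 25, 24

The last element of post-order is the root; it splits in-order into left and right subtrees.
Root 15: left subtree has 3 nodes {8, 18, 14}, right has 6 {28, 23, 13, 25, 24, 7}.
  Root 8: left subtree has 0 nodes { }, right has 2 {18, 14}.
    Root 14: left subtree has 1 node {18}, right has 0 { }.
  Root 7: left subtree has 5 nodes {28, 23, 13, 25, 24}, right has 0 { }.
    Root 13: left subtree has 2 nodes {28, 23}, right has 2 {25, 24}.
      Root 28: left subtree has 0 nodes { }, right has 1 {23}.
      Root 25: left subtree has 0 nodes { }, right has 1 {24}.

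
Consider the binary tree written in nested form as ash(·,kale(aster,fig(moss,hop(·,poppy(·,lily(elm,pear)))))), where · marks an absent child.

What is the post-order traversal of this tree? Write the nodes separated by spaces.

Post-order visits the left subtree, then the right subtree, then the node.
At ash: no left child.
At ash: go right to kale.
  At kale: go left to aster.
    aster is a leaf — visit aster.
  At kale: go right to fig.
    At fig: go left to moss.
      moss is a leaf — visit moss.
    At fig: go right to hop.
      At hop: no left child.
      At hop: go right to poppy.
        At poppy: no left child.
        At poppy: go right to lily.
          At lily: go left to elm.
            elm is a leaf — visit elm.
          At lily: go right to pear.
            pear is a leaf — visit pear.
          Visit lily.
        Visit poppy.
      Visit hop.
    Visit fig.
  Visit kale.
Visit ash.

aster moss elm pear lily poppy hop fig kale ash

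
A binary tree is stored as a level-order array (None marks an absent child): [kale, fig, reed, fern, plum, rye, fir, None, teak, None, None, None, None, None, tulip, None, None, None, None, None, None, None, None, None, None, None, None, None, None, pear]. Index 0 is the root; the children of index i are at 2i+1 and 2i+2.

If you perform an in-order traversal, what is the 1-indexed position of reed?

7

In-order visits the left subtree, then the node, then the right subtree.
At kale: go left to fig.
  At fig: go left to fern.
    At fern: no left child.
    Visit fern.
    At fern: go right to teak.
      teak is a leaf — visit teak.
  Visit fig.
  At fig: go right to plum.
    plum is a leaf — visit plum.
Visit kale.
At kale: go right to reed.
  At reed: go left to rye.
    rye is a leaf — visit rye.
  Visit reed.
  At reed: go right to fir.
    At fir: no left child.
    Visit fir.
    At fir: go right to tulip.
      At tulip: go left to pear.
        pear is a leaf — visit pear.
      Visit tulip.
      At tulip: no right child.
Full in-order sequence: fern, teak, fig, plum, kale, rye, reed, fir, pear, tulip.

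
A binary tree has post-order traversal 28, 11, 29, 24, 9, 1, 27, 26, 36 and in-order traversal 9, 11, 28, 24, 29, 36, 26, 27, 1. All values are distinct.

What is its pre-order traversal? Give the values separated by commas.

36, 9, 24, 11, 28, 29, 26, 27, 1

The last element of post-order is the root; it splits in-order into left and right subtrees.
Root 36: left subtree has 5 nodes {9, 11, 28, 24, 29}, right has 3 {26, 27, 1}.
  Root 9: left subtree has 0 nodes { }, right has 4 {11, 28, 24, 29}.
    Root 24: left subtree has 2 nodes {11, 28}, right has 1 {29}.
      Root 11: left subtree has 0 nodes { }, right has 1 {28}.
  Root 26: left subtree has 0 nodes { }, right has 2 {27, 1}.
    Root 27: left subtree has 0 nodes { }, right has 1 {1}.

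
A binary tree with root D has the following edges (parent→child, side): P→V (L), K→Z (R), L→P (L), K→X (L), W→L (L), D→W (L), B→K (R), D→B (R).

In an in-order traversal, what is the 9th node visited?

Z

In-order visits the left subtree, then the node, then the right subtree.
At D: go left to W.
  At W: go left to L.
    At L: go left to P.
      At P: go left to V.
        V is a leaf — visit V.
      Visit P.
      At P: no right child.
    Visit L.
    At L: no right child.
  Visit W.
  At W: no right child.
Visit D.
At D: go right to B.
  At B: no left child.
  Visit B.
  At B: go right to K.
    At K: go left to X.
      X is a leaf — visit X.
    Visit K.
    At K: go right to Z.
      Z is a leaf — visit Z.
Full in-order sequence: V, P, L, W, D, B, X, K, Z.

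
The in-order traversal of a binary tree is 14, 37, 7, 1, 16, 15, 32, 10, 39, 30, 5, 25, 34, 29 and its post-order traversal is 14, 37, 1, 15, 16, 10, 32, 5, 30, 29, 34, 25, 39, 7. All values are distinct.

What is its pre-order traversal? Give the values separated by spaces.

The last element of post-order is the root; it splits in-order into left and right subtrees.
Root 7: left subtree has 2 nodes {14, 37}, right has 11 {1, 16, 15, 32, 10, 39, 30, 5, 25, 34, 29}.
  Root 37: left subtree has 1 node {14}, right has 0 { }.
  Root 39: left subtree has 5 nodes {1, 16, 15, 32, 10}, right has 5 {30, 5, 25, 34, 29}.
    Root 32: left subtree has 3 nodes {1, 16, 15}, right has 1 {10}.
      Root 16: left subtree has 1 node {1}, right has 1 {15}.
    Root 25: left subtree has 2 nodes {30, 5}, right has 2 {34, 29}.
      Root 30: left subtree has 0 nodes { }, right has 1 {5}.
      Root 34: left subtree has 0 nodes { }, right has 1 {29}.

7 37 14 39 32 16 1 15 10 25 30 5 34 29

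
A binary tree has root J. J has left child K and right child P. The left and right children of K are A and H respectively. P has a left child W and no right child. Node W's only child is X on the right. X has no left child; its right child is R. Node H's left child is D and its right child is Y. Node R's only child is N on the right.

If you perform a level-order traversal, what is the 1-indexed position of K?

2

Level-order visits nodes level by level from the root, left to right within each level.
Level 0: J
Level 1: K, P
Level 2: A, H, W
Level 3: D, Y, X
Level 4: R
Level 5: N
Full level-order sequence: J, K, P, A, H, W, D, Y, X, R, N.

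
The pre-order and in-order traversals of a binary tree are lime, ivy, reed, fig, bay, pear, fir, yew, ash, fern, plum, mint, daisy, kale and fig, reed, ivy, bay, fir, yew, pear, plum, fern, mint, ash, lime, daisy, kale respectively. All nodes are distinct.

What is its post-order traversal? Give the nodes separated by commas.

The first element of pre-order is the root; it splits in-order into left and right subtrees.
Root lime: left subtree has 11 nodes {fig, reed, ivy, bay, fir, yew, pear, plum, fern, mint, ash}, right has 2 {daisy, kale}.
  Root ivy: left subtree has 2 nodes {fig, reed}, right has 8 {bay, fir, yew, pear, plum, fern, mint, ash}.
    Root reed: left subtree has 1 node {fig}, right has 0 { }.
    Root bay: left subtree has 0 nodes { }, right has 7 {fir, yew, pear, plum, fern, mint, ash}.
      Root pear: left subtree has 2 nodes {fir, yew}, right has 4 {plum, fern, mint, ash}.
        Root fir: left subtree has 0 nodes { }, right has 1 {yew}.
        Root ash: left subtree has 3 nodes {plum, fern, mint}, right has 0 { }.
          Root fern: left subtree has 1 node {plum}, right has 1 {mint}.
  Root daisy: left subtree has 0 nodes { }, right has 1 {kale}.

fig, reed, yew, fir, plum, mint, fern, ash, pear, bay, ivy, kale, daisy, lime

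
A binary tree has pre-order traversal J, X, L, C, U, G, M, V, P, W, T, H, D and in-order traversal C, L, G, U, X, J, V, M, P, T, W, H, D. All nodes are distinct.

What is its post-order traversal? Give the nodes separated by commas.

The first element of pre-order is the root; it splits in-order into left and right subtrees.
Root J: left subtree has 5 nodes {C, L, G, U, X}, right has 7 {V, M, P, T, W, H, D}.
  Root X: left subtree has 4 nodes {C, L, G, U}, right has 0 { }.
    Root L: left subtree has 1 node {C}, right has 2 {G, U}.
      Root U: left subtree has 1 node {G}, right has 0 { }.
  Root M: left subtree has 1 node {V}, right has 5 {P, T, W, H, D}.
    Root P: left subtree has 0 nodes { }, right has 4 {T, W, H, D}.
      Root W: left subtree has 1 node {T}, right has 2 {H, D}.
        Root H: left subtree has 0 nodes { }, right has 1 {D}.

C, G, U, L, X, V, T, D, H, W, P, M, J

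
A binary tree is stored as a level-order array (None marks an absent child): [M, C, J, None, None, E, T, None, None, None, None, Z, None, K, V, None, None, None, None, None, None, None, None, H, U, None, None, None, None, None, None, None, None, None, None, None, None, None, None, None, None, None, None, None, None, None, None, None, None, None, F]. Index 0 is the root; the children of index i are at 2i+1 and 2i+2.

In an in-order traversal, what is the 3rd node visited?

H

In-order visits the left subtree, then the node, then the right subtree.
At M: go left to C.
  C is a leaf — visit C.
Visit M.
At M: go right to J.
  At J: go left to E.
    At E: go left to Z.
      At Z: go left to H.
        H is a leaf — visit H.
      Visit Z.
      At Z: go right to U.
        At U: no left child.
        Visit U.
        At U: go right to F.
          F is a leaf — visit F.
    Visit E.
    At E: no right child.
  Visit J.
  At J: go right to T.
    At T: go left to K.
      K is a leaf — visit K.
    Visit T.
    At T: go right to V.
      V is a leaf — visit V.
Full in-order sequence: C, M, H, Z, U, F, E, J, K, T, V.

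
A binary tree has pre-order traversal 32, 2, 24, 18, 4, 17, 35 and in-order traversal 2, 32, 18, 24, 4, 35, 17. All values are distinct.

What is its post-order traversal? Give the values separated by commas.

The first element of pre-order is the root; it splits in-order into left and right subtrees.
Root 32: left subtree has 1 node {2}, right has 5 {18, 24, 4, 35, 17}.
  Root 24: left subtree has 1 node {18}, right has 3 {4, 35, 17}.
    Root 4: left subtree has 0 nodes { }, right has 2 {35, 17}.
      Root 17: left subtree has 1 node {35}, right has 0 { }.

2, 18, 35, 17, 4, 24, 32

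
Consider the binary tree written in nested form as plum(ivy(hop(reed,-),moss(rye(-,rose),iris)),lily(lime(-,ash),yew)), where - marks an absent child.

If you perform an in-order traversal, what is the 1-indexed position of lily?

11

In-order visits the left subtree, then the node, then the right subtree.
At plum: go left to ivy.
  At ivy: go left to hop.
    At hop: go left to reed.
      reed is a leaf — visit reed.
    Visit hop.
    At hop: no right child.
  Visit ivy.
  At ivy: go right to moss.
    At moss: go left to rye.
      At rye: no left child.
      Visit rye.
      At rye: go right to rose.
        rose is a leaf — visit rose.
    Visit moss.
    At moss: go right to iris.
      iris is a leaf — visit iris.
Visit plum.
At plum: go right to lily.
  At lily: go left to lime.
    At lime: no left child.
    Visit lime.
    At lime: go right to ash.
      ash is a leaf — visit ash.
  Visit lily.
  At lily: go right to yew.
    yew is a leaf — visit yew.
Full in-order sequence: reed, hop, ivy, rye, rose, moss, iris, plum, lime, ash, lily, yew.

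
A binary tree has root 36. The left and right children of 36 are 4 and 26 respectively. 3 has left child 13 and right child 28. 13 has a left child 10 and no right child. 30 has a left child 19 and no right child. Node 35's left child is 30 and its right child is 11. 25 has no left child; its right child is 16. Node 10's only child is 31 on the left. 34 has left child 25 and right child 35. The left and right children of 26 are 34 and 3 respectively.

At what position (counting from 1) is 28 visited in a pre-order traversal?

15

Pre-order visits the node, then its left subtree, then its right subtree.
Visit 36.
At 36: go left to 4.
  4 is a leaf — visit 4.
At 36: go right to 26.
  Visit 26.
  At 26: go left to 34.
    Visit 34.
    At 34: go left to 25.
      Visit 25.
      At 25: no left child.
      At 25: go right to 16.
        16 is a leaf — visit 16.
    At 34: go right to 35.
      Visit 35.
      At 35: go left to 30.
        Visit 30.
        At 30: go left to 19.
          19 is a leaf — visit 19.
        At 30: no right child.
      At 35: go right to 11.
        11 is a leaf — visit 11.
  At 26: go right to 3.
    Visit 3.
    At 3: go left to 13.
      Visit 13.
      At 13: go left to 10.
        Visit 10.
        At 10: go left to 31.
          31 is a leaf — visit 31.
        At 10: no right child.
      At 13: no right child.
    At 3: go right to 28.
      28 is a leaf — visit 28.
Full pre-order sequence: 36, 4, 26, 34, 25, 16, 35, 30, 19, 11, 3, 13, 10, 31, 28.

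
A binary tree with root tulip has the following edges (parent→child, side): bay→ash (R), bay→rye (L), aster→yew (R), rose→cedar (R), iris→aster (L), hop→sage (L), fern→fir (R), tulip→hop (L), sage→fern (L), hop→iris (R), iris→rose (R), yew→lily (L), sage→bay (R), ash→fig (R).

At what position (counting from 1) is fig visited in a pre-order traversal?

9

Pre-order visits the node, then its left subtree, then its right subtree.
Visit tulip.
At tulip: go left to hop.
  Visit hop.
  At hop: go left to sage.
    Visit sage.
    At sage: go left to fern.
      Visit fern.
      At fern: no left child.
      At fern: go right to fir.
        fir is a leaf — visit fir.
    At sage: go right to bay.
      Visit bay.
      At bay: go left to rye.
        rye is a leaf — visit rye.
      At bay: go right to ash.
        Visit ash.
        At ash: no left child.
        At ash: go right to fig.
          fig is a leaf — visit fig.
  At hop: go right to iris.
    Visit iris.
    At iris: go left to aster.
      Visit aster.
      At aster: no left child.
      At aster: go right to yew.
        Visit yew.
        At yew: go left to lily.
          lily is a leaf — visit lily.
        At yew: no right child.
    At iris: go right to rose.
      Visit rose.
      At rose: no left child.
      At rose: go right to cedar.
        cedar is a leaf — visit cedar.
At tulip: no right child.
Full pre-order sequence: tulip, hop, sage, fern, fir, bay, rye, ash, fig, iris, aster, yew, lily, rose, cedar.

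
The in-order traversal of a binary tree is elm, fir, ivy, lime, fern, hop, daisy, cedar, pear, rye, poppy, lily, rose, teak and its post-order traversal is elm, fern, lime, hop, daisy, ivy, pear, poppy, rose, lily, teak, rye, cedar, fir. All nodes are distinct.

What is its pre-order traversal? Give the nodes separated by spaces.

fir elm cedar ivy daisy hop lime fern rye pear teak lily poppy rose

The last element of post-order is the root; it splits in-order into left and right subtrees.
Root fir: left subtree has 1 node {elm}, right has 12 {ivy, lime, fern, hop, daisy, cedar, pear, rye, poppy, lily, rose, teak}.
  Root cedar: left subtree has 5 nodes {ivy, lime, fern, hop, daisy}, right has 6 {pear, rye, poppy, lily, rose, teak}.
    Root ivy: left subtree has 0 nodes { }, right has 4 {lime, fern, hop, daisy}.
      Root daisy: left subtree has 3 nodes {lime, fern, hop}, right has 0 { }.
        Root hop: left subtree has 2 nodes {lime, fern}, right has 0 { }.
          Root lime: left subtree has 0 nodes { }, right has 1 {fern}.
    Root rye: left subtree has 1 node {pear}, right has 4 {poppy, lily, rose, teak}.
      Root teak: left subtree has 3 nodes {poppy, lily, rose}, right has 0 { }.
        Root lily: left subtree has 1 node {poppy}, right has 1 {rose}.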